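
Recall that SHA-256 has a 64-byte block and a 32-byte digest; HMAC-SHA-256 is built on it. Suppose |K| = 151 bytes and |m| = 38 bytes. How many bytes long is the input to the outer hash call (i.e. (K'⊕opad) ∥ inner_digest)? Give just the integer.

Key is 151 > 64 bytes, so it is hashed to 32 bytes then zero-padded to 64: |K'| = 64.
Outer input = (K'⊕opad) ∥ H(inner) → 64 + 32 = 96 bytes.

96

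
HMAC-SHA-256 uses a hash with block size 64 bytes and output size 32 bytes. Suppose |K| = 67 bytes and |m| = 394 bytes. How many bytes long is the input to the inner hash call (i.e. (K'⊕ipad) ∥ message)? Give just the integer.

Key is 67 > 64 bytes, so it is hashed to 32 bytes then zero-padded to 64: |K'| = 64.
Inner input = (K'⊕ipad) ∥ m → 64 + 394 = 458 bytes.

458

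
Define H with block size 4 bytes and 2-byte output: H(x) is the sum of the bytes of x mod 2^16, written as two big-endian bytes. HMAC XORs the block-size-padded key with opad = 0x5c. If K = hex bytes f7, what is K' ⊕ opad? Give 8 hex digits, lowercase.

Key hex bytes f7 is 1 byte ≤ B = 4; zero-pad to 4 bytes: K' = f7 00 00 00.
XOR each byte with 0x5c: f7⊕5c=ab, 00⊕5c=5c, 00⊕5c=5c, 00⊕5c=5c.

ab5c5c5c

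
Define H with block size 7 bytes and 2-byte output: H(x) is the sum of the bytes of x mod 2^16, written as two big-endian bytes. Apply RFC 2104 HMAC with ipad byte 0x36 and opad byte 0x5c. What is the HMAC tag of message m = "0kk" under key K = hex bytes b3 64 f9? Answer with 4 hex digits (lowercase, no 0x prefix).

Key hex bytes b3 64 f9 is 3 bytes ≤ B = 7; zero-pad to 7 bytes: K' = b3 64 f9 00 00 00 00.
K' ⊕ ipad = 85 52 cf 36 36 36 36.  K' ⊕ opad = ef 38 a5 5c 5c 5c 5c.
Inner input = (K'⊕ipad) ∥ m = 85 52 cf 36 36 36 36 ∥ 30 6b 6b.
Inner hash: sum = 133+82+207+54+54+54+54+48+107+107 = 900 → 03 84.
Outer input = (K'⊕opad) ∥ inner = ef 38 a5 5c 5c 5c 5c ∥ 03 84.
Outer hash (tag): sum = 239+56+165+92+92+92+92+3+132 = 963 → 03 c3.

03c3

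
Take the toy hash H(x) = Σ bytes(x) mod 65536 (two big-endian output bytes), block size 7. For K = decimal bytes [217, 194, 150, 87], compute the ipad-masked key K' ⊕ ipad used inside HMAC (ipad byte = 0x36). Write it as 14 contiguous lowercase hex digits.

Key decimal bytes [217, 194, 150, 87] = d9 c2 96 57 is 4 bytes ≤ B = 7; zero-pad to 7 bytes: K' = d9 c2 96 57 00 00 00.
XOR each byte with 0x36: d9⊕36=ef, c2⊕36=f4, 96⊕36=a0, 57⊕36=61, 00⊕36=36, 00⊕36=36, 00⊕36=36.

eff4a061363636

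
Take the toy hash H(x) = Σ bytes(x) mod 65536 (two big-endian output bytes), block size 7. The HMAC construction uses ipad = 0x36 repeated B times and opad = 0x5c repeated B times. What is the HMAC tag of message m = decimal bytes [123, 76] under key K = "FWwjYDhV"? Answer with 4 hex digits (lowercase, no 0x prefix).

Key "FWwjYDhV" = 46 57 77 6a 59 44 68 56 is 8 bytes > B = 7, so hash it first: H(key) = 02 d9, then zero-pad to 7 bytes: K' = 02 d9 00 00 00 00 00.
K' ⊕ ipad = 34 ef 36 36 36 36 36.  K' ⊕ opad = 5e 85 5c 5c 5c 5c 5c.
Inner input = (K'⊕ipad) ∥ m = 34 ef 36 36 36 36 36 ∥ 7b 4c.
Inner hash: sum = 52+239+54+54+54+54+54+123+76 = 760 → 02 f8.
Outer input = (K'⊕opad) ∥ inner = 5e 85 5c 5c 5c 5c 5c ∥ 02 f8.
Outer hash (tag): sum = 94+133+92+92+92+92+92+2+248 = 937 → 03 a9.

03a9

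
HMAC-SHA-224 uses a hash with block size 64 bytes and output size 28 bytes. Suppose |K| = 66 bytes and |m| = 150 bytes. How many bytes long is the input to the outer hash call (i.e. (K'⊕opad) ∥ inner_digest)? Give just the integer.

Key is 66 > 64 bytes, so it is hashed to 28 bytes then zero-padded to 64: |K'| = 64.
Outer input = (K'⊕opad) ∥ H(inner) → 64 + 28 = 92 bytes.

92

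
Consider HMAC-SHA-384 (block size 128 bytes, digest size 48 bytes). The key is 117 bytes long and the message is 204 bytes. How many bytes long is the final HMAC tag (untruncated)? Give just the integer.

The tag is one SHA-384 digest: 48 bytes.

48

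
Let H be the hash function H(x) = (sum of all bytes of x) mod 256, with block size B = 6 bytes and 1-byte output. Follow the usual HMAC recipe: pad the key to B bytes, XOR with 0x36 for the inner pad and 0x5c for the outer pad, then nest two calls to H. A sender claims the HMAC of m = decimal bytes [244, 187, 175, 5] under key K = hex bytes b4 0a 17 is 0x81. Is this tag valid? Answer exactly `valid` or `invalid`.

valid

Key hex bytes b4 0a 17 is 3 bytes ≤ B = 6; zero-pad to 6 bytes: K' = b4 0a 17 00 00 00.
K' ⊕ ipad = 82 3c 21 36 36 36; K' ⊕ opad = e8 56 4b 5c 5c 5c.
Inner hash: sum = 130+60+33+54+54+54+244+187+175+5 = 996; mod 256 = 228 → e4.
Outer hash (recomputed tag): sum = 232+86+75+92+92+92+228 = 897; mod 256 = 129 → 81.
Recomputed tag = 81; claimed = 81 → match.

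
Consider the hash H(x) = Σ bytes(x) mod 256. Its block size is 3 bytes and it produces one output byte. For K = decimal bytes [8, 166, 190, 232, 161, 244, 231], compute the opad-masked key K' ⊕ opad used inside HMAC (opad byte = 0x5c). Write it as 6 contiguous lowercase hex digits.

Key decimal bytes [8, 166, 190, 232, 161, 244, 231] = 08 a6 be e8 a1 f4 e7 is 7 bytes > B = 3, so hash it first: H(key) = d0, then zero-pad to 3 bytes: K' = d0 00 00.
XOR each byte with 0x5c: d0⊕5c=8c, 00⊕5c=5c, 00⊕5c=5c.

8c5c5c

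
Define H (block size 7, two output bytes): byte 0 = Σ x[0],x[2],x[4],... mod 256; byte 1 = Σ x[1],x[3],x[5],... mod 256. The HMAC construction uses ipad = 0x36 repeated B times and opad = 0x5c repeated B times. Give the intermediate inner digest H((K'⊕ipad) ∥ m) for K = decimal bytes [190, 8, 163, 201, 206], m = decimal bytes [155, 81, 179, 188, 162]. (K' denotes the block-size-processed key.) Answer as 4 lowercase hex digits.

5863

Key decimal bytes [190, 8, 163, 201, 206] = be 08 a3 c9 ce is 5 bytes ≤ B = 7; zero-pad to 7 bytes: K' = be 08 a3 c9 ce 00 00.
K' ⊕ ipad = 88 3e 95 ff f8 36 36.
Inner input = 88 3e 95 ff f8 36 36 ∥ 9b 51 b3 bc a2.
Inner hash: even-index sum = 856 mod 256 = 88; odd-index sum = 867 mod 256 = 99 → 58 63.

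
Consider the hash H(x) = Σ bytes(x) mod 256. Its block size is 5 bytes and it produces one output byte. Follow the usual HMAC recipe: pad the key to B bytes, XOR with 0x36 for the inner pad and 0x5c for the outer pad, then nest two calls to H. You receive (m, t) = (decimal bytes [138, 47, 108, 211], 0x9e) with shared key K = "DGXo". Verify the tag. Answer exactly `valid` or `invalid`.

valid

Key "DGXo" = 44 47 58 6f is 4 bytes ≤ B = 5; zero-pad to 5 bytes: K' = 44 47 58 6f 00.
K' ⊕ ipad = 72 71 6e 59 36; K' ⊕ opad = 18 1b 04 33 5c.
Inner hash: sum = 114+113+110+89+54+138+47+108+211 = 984; mod 256 = 216 → d8.
Outer hash (recomputed tag): sum = 24+27+4+51+92+216 = 414; mod 256 = 158 → 9e.
Recomputed tag = 9e; claimed = 9e → match.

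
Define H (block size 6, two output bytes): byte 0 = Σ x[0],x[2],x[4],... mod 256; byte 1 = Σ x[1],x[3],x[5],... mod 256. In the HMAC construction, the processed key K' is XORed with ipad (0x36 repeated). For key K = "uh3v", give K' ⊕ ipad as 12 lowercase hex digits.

435e05403636

Key "uh3v" = 75 68 33 76 is 4 bytes ≤ B = 6; zero-pad to 6 bytes: K' = 75 68 33 76 00 00.
XOR each byte with 0x36: 75⊕36=43, 68⊕36=5e, 33⊕36=05, 76⊕36=40, 00⊕36=36, 00⊕36=36.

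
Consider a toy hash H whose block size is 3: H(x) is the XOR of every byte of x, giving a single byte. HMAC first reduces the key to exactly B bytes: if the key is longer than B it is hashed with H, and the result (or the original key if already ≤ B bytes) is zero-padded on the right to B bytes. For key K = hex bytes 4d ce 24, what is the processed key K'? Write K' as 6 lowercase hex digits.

4dce24

Key hex bytes 4d ce 24 is exactly B = 3 bytes: K' = 4d ce 24.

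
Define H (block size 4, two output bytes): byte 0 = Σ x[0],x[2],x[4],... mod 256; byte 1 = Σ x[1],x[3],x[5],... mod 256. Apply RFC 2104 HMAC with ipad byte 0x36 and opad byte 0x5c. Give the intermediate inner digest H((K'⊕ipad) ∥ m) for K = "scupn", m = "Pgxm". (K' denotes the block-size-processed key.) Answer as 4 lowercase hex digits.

Key "scupn" = 73 63 75 70 6e is 5 bytes > B = 4, so hash it first: H(key) = 56 d3, then zero-pad to 4 bytes: K' = 56 d3 00 00.
K' ⊕ ipad = 60 e5 36 36.
Inner input = 60 e5 36 36 ∥ 50 67 78 6d.
Inner hash: even-index sum = 350 mod 256 = 94; odd-index sum = 495 mod 256 = 239 → 5e ef.

5eef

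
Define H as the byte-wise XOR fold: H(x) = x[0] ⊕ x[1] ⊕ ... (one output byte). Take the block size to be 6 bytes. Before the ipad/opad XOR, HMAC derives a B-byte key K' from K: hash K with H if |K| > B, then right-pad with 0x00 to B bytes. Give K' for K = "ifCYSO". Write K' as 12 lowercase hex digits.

69664359534f

Key "ifCYSO" = 69 66 43 59 53 4f is exactly B = 6 bytes: K' = 69 66 43 59 53 4f.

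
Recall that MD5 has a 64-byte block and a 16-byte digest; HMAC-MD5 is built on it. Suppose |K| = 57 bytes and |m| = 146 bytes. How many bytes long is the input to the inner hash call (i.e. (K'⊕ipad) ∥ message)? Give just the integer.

210

Key is 57 ≤ 64 bytes, zero-padded: |K'| = 64.
Inner input = (K'⊕ipad) ∥ m → 64 + 146 = 210 bytes.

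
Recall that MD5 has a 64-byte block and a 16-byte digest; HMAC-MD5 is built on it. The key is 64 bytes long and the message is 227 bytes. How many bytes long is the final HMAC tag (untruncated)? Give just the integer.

16

The tag is one MD5 digest: 16 bytes.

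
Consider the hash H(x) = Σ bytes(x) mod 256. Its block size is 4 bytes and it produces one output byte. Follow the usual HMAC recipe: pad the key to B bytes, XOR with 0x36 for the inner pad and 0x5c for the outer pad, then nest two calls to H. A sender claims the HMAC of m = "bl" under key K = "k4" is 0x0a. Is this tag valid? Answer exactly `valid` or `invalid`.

Key "k4" = 6b 34 is 2 bytes ≤ B = 4; zero-pad to 4 bytes: K' = 6b 34 00 00.
K' ⊕ ipad = 5d 02 36 36; K' ⊕ opad = 37 68 5c 5c.
Inner hash: sum = 93+2+54+54+98+108 = 409; mod 256 = 153 → 99.
Outer hash (recomputed tag): sum = 55+104+92+92+153 = 496; mod 256 = 240 → f0.
Recomputed tag = f0; claimed = 0a → mismatch.

invalid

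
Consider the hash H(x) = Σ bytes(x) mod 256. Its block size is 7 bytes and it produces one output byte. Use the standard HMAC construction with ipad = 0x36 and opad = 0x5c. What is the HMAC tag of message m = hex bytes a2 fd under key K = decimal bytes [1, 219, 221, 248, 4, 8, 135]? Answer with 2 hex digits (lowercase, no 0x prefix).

2d

Key decimal bytes [1, 219, 221, 248, 4, 8, 135] = 01 db dd f8 04 08 87 is exactly B = 7 bytes: K' = 01 db dd f8 04 08 87.
K' ⊕ ipad = 37 ed eb ce 32 3e b1.  K' ⊕ opad = 5d 87 81 a4 58 54 db.
Inner input = (K'⊕ipad) ∥ m = 37 ed eb ce 32 3e b1 ∥ a2 fd.
Inner hash: sum = 55+237+235+206+50+62+177+162+253 = 1437; mod 256 = 157 → 9d.
Outer input = (K'⊕opad) ∥ inner = 5d 87 81 a4 58 54 db ∥ 9d.
Outer hash (tag): sum = 93+135+129+164+88+84+219+157 = 1069; mod 256 = 45 → 2d.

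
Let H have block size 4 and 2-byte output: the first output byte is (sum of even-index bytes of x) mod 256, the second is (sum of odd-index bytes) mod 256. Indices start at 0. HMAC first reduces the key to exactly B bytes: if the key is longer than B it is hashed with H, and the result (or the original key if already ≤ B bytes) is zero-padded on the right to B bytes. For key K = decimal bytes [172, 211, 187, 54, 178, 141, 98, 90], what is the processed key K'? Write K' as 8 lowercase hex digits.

7bf00000

|K| = 8 > B = 4, so first hash the key.
H(K): even-index sum = 635 mod 256 = 123; odd-index sum = 496 mod 256 = 240 → 7b f0.
Zero-pad H(K) = 7b f0 to 4 bytes: K' = 7b f0 00 00.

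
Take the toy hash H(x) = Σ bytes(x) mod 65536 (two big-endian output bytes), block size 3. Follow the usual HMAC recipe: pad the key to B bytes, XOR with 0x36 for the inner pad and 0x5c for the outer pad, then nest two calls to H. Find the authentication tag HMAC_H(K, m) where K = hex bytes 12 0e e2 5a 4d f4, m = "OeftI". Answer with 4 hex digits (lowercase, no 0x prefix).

Key hex bytes 12 0e e2 5a 4d f4 is 6 bytes > B = 3, so hash it first: H(key) = 02 9d, then zero-pad to 3 bytes: K' = 02 9d 00.
K' ⊕ ipad = 34 ab 36.  K' ⊕ opad = 5e c1 5c.
Inner input = (K'⊕ipad) ∥ m = 34 ab 36 ∥ 4f 65 66 74 49.
Inner hash: sum = 52+171+54+79+101+102+116+73 = 748 → 02 ec.
Outer input = (K'⊕opad) ∥ inner = 5e c1 5c ∥ 02 ec.
Outer hash (tag): sum = 94+193+92+2+236 = 617 → 02 69.

0269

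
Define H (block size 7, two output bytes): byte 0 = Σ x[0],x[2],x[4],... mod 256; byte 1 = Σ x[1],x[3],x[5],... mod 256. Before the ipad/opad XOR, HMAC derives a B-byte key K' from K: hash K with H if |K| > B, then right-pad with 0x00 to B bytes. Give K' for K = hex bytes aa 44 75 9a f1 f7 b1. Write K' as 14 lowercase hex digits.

Key hex bytes aa 44 75 9a f1 f7 b1 is exactly B = 7 bytes: K' = aa 44 75 9a f1 f7 b1.

aa44759af1f7b1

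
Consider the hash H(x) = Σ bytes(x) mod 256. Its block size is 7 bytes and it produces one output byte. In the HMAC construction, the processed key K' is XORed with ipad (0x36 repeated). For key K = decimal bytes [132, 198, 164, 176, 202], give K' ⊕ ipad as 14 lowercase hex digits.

b2f09286fc3636

Key decimal bytes [132, 198, 164, 176, 202] = 84 c6 a4 b0 ca is 5 bytes ≤ B = 7; zero-pad to 7 bytes: K' = 84 c6 a4 b0 ca 00 00.
XOR each byte with 0x36: 84⊕36=b2, c6⊕36=f0, a4⊕36=92, b0⊕36=86, ca⊕36=fc, 00⊕36=36, 00⊕36=36.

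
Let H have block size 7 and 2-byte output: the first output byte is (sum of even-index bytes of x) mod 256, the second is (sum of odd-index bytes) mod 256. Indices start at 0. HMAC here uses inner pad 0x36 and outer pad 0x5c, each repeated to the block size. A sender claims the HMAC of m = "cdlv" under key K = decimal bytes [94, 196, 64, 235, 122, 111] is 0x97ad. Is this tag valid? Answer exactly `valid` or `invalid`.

Key decimal bytes [94, 196, 64, 235, 122, 111] = 5e c4 40 eb 7a 6f is 6 bytes ≤ B = 7; zero-pad to 7 bytes: K' = 5e c4 40 eb 7a 6f 00.
K' ⊕ ipad = 68 f2 76 dd 4c 59 36; K' ⊕ opad = 02 98 1c b7 26 33 5c.
Inner hash: even-index sum = 570 mod 256 = 58; odd-index sum = 759 mod 256 = 247 → 3a f7.
Outer hash (recomputed tag): even-index sum = 407 mod 256 = 151; odd-index sum = 444 mod 256 = 188 → 97 bc.
Recomputed tag = 97bc; claimed = 97ad → mismatch.

invalid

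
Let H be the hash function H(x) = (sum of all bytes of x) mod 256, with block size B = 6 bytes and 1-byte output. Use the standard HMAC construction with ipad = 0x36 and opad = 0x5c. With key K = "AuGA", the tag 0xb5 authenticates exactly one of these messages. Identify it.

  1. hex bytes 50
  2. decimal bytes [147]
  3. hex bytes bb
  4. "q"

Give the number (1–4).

4

Key "AuGA" = 41 75 47 41 is 4 bytes ≤ B = 6; zero-pad to 6 bytes: K' = 41 75 47 41 00 00.
K' ⊕ ipad = 77 43 71 77 36 36; K' ⊕ opad = 1d 29 1b 1d 5c 5c.
m1: inner = H(77 43 71 77 36 36 50) = 5e; tag = H(1d 29 1b 1d 5c 5c 5e) = 94
m2: inner = H(77 43 71 77 36 36 93) = a1; tag = H(1d 29 1b 1d 5c 5c a1) = d7
m3: inner = H(77 43 71 77 36 36 bb) = c9; tag = H(1d 29 1b 1d 5c 5c c9) = ff
m4: inner = H(77 43 71 77 36 36 71) = 7f; tag = H(1d 29 1b 1d 5c 5c 7f) = b5 ← matches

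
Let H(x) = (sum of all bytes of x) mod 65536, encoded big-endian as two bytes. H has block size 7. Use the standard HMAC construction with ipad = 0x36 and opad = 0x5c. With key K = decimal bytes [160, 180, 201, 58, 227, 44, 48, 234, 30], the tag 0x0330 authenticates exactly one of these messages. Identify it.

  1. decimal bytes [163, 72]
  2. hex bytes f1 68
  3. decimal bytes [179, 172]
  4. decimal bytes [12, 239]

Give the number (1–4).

Key decimal bytes [160, 180, 201, 58, 227, 44, 48, 234, 30] = a0 b4 c9 3a e3 2c 30 ea 1e is 9 bytes > B = 7, so hash it first: H(key) = 04 9e, then zero-pad to 7 bytes: K' = 04 9e 00 00 00 00 00.
K' ⊕ ipad = 32 a8 36 36 36 36 36; K' ⊕ opad = 58 c2 5c 5c 5c 5c 5c.
m1: inner = H(32 a8 36 36 36 36 36 a3 48) = 02 d3; tag = H(58 c2 5c 5c 5c 5c 5c 02 d3) = 03bb
m2: inner = H(32 a8 36 36 36 36 36 f1 68) = 03 41; tag = H(58 c2 5c 5c 5c 5c 5c 03 41) = 032a
m3: inner = H(32 a8 36 36 36 36 36 b3 ac) = 03 47; tag = H(58 c2 5c 5c 5c 5c 5c 03 47) = 0330 ← matches
m4: inner = H(32 a8 36 36 36 36 36 0c ef) = 02 e3; tag = H(58 c2 5c 5c 5c 5c 5c 02 e3) = 03cb

3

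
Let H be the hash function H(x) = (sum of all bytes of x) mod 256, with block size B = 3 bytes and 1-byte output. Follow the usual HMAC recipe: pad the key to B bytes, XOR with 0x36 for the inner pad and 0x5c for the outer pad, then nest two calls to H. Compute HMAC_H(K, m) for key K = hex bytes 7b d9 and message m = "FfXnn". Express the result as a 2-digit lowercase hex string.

5a

Key hex bytes 7b d9 is 2 bytes ≤ B = 3; zero-pad to 3 bytes: K' = 7b d9 00.
K' ⊕ ipad = 4d ef 36.  K' ⊕ opad = 27 85 5c.
Inner input = (K'⊕ipad) ∥ m = 4d ef 36 ∥ 46 66 58 6e 6e.
Inner hash: sum = 77+239+54+70+102+88+110+110 = 850; mod 256 = 82 → 52.
Outer input = (K'⊕opad) ∥ inner = 27 85 5c ∥ 52.
Outer hash (tag): sum = 39+133+92+82 = 346; mod 256 = 90 → 5a.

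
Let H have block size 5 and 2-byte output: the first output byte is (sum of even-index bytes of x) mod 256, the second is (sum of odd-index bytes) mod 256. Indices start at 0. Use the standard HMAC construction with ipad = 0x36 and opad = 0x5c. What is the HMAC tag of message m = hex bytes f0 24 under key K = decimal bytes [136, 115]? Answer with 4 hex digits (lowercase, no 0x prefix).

f7d9

Key decimal bytes [136, 115] = 88 73 is 2 bytes ≤ B = 5; zero-pad to 5 bytes: K' = 88 73 00 00 00.
K' ⊕ ipad = be 45 36 36 36.  K' ⊕ opad = d4 2f 5c 5c 5c.
Inner input = (K'⊕ipad) ∥ m = be 45 36 36 36 ∥ f0 24.
Inner hash: even-index sum = 334 mod 256 = 78; odd-index sum = 363 mod 256 = 107 → 4e 6b.
Outer input = (K'⊕opad) ∥ inner = d4 2f 5c 5c 5c ∥ 4e 6b.
Outer hash (tag): even-index sum = 503 mod 256 = 247; odd-index sum = 217 mod 256 = 217 → f7 d9.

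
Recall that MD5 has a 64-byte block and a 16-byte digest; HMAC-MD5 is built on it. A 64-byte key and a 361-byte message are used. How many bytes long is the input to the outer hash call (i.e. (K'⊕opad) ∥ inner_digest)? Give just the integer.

Key is 64 ≤ 64 bytes, zero-padded: |K'| = 64.
Outer input = (K'⊕opad) ∥ H(inner) → 64 + 16 = 80 bytes.

80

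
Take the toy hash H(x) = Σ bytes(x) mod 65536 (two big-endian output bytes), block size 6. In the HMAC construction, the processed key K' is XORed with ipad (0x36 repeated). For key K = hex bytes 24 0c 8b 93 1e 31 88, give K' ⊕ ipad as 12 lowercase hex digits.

Key hex bytes 24 0c 8b 93 1e 31 88 is 7 bytes > B = 6, so hash it first: H(key) = 02 25, then zero-pad to 6 bytes: K' = 02 25 00 00 00 00.
XOR each byte with 0x36: 02⊕36=34, 25⊕36=13, 00⊕36=36, 00⊕36=36, 00⊕36=36, 00⊕36=36.

341336363636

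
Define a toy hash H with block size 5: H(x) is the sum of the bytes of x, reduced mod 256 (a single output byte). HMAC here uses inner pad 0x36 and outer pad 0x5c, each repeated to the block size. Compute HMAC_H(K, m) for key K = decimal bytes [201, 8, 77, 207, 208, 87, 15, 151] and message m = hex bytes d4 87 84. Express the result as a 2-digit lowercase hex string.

Key decimal bytes [201, 8, 77, 207, 208, 87, 15, 151] = c9 08 4d cf d0 57 0f 97 is 8 bytes > B = 5, so hash it first: H(key) = ba, then zero-pad to 5 bytes: K' = ba 00 00 00 00.
K' ⊕ ipad = 8c 36 36 36 36.  K' ⊕ opad = e6 5c 5c 5c 5c.
Inner input = (K'⊕ipad) ∥ m = 8c 36 36 36 36 ∥ d4 87 84.
Inner hash: sum = 140+54+54+54+54+212+135+132 = 835; mod 256 = 67 → 43.
Outer input = (K'⊕opad) ∥ inner = e6 5c 5c 5c 5c ∥ 43.
Outer hash (tag): sum = 230+92+92+92+92+67 = 665; mod 256 = 153 → 99.

99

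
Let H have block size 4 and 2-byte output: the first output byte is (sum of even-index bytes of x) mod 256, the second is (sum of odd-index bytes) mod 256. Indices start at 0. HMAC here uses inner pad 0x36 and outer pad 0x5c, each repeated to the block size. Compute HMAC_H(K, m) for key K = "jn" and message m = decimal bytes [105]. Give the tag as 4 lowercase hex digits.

Key "jn" = 6a 6e is 2 bytes ≤ B = 4; zero-pad to 4 bytes: K' = 6a 6e 00 00.
K' ⊕ ipad = 5c 58 36 36.  K' ⊕ opad = 36 32 5c 5c.
Inner input = (K'⊕ipad) ∥ m = 5c 58 36 36 ∥ 69.
Inner hash: even-index sum = 251 mod 256 = 251; odd-index sum = 142 mod 256 = 142 → fb 8e.
Outer input = (K'⊕opad) ∥ inner = 36 32 5c 5c ∥ fb 8e.
Outer hash (tag): even-index sum = 397 mod 256 = 141; odd-index sum = 284 mod 256 = 28 → 8d 1c.

8d1c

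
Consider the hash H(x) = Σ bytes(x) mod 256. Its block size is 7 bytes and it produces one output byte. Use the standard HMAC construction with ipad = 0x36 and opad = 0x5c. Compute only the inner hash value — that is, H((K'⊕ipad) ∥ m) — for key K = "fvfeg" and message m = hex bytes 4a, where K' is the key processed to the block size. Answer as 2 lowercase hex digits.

3a

Key "fvfeg" = 66 76 66 65 67 is 5 bytes ≤ B = 7; zero-pad to 7 bytes: K' = 66 76 66 65 67 00 00.
K' ⊕ ipad = 50 40 50 53 51 36 36.
Inner input = 50 40 50 53 51 36 36 ∥ 4a.
Inner hash: sum = 80+64+80+83+81+54+54+74 = 570; mod 256 = 58 → 3a.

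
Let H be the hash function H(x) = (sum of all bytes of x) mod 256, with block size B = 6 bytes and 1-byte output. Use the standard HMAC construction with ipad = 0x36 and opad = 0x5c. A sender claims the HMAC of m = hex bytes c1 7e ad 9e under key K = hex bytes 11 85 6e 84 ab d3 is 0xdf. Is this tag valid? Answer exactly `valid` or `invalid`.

invalid

Key hex bytes 11 85 6e 84 ab d3 is exactly B = 6 bytes: K' = 11 85 6e 84 ab d3.
K' ⊕ ipad = 27 b3 58 b2 9d e5; K' ⊕ opad = 4d d9 32 d8 f7 8f.
Inner hash: sum = 39+179+88+178+157+229+193+126+173+158 = 1520; mod 256 = 240 → f0.
Outer hash (recomputed tag): sum = 77+217+50+216+247+143+240 = 1190; mod 256 = 166 → a6.
Recomputed tag = a6; claimed = df → mismatch.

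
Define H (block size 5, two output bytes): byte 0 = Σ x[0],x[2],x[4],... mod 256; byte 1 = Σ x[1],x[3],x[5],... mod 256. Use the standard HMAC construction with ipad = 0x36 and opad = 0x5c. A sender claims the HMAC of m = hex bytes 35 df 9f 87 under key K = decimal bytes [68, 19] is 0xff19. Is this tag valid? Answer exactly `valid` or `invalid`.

invalid

Key decimal bytes [68, 19] = 44 13 is 2 bytes ≤ B = 5; zero-pad to 5 bytes: K' = 44 13 00 00 00.
K' ⊕ ipad = 72 25 36 36 36; K' ⊕ opad = 18 4f 5c 5c 5c.
Inner hash: even-index sum = 580 mod 256 = 68; odd-index sum = 303 mod 256 = 47 → 44 2f.
Outer hash (recomputed tag): even-index sum = 255 mod 256 = 255; odd-index sum = 239 mod 256 = 239 → ff ef.
Recomputed tag = ffef; claimed = ff19 → mismatch.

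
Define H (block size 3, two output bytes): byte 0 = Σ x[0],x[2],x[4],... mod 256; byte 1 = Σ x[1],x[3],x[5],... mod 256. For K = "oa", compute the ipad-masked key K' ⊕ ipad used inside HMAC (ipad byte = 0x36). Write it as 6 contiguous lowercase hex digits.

Key "oa" = 6f 61 is 2 bytes ≤ B = 3; zero-pad to 3 bytes: K' = 6f 61 00.
XOR each byte with 0x36: 6f⊕36=59, 61⊕36=57, 00⊕36=36.

595736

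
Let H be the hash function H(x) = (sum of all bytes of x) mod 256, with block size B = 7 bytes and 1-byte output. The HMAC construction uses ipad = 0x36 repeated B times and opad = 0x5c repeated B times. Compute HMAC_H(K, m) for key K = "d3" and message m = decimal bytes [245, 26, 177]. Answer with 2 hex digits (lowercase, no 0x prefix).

98

Key "d3" = 64 33 is 2 bytes ≤ B = 7; zero-pad to 7 bytes: K' = 64 33 00 00 00 00 00.
K' ⊕ ipad = 52 05 36 36 36 36 36.  K' ⊕ opad = 38 6f 5c 5c 5c 5c 5c.
Inner input = (K'⊕ipad) ∥ m = 52 05 36 36 36 36 36 ∥ f5 1a b1.
Inner hash: sum = 82+5+54+54+54+54+54+245+26+177 = 805; mod 256 = 37 → 25.
Outer input = (K'⊕opad) ∥ inner = 38 6f 5c 5c 5c 5c 5c ∥ 25.
Outer hash (tag): sum = 56+111+92+92+92+92+92+37 = 664; mod 256 = 152 → 98.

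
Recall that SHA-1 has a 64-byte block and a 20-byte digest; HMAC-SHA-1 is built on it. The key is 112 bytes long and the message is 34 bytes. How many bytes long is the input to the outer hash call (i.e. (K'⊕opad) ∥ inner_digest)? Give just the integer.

Key is 112 > 64 bytes, so it is hashed to 20 bytes then zero-padded to 64: |K'| = 64.
Outer input = (K'⊕opad) ∥ H(inner) → 64 + 20 = 84 bytes.

84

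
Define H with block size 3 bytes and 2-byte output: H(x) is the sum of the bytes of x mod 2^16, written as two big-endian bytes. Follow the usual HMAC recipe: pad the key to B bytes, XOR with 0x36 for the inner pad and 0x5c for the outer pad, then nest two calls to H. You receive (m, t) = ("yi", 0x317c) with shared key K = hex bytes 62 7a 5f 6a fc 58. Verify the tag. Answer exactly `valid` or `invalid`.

Key hex bytes 62 7a 5f 6a fc 58 is 6 bytes > B = 3, so hash it first: H(key) = 02 f9, then zero-pad to 3 bytes: K' = 02 f9 00.
K' ⊕ ipad = 34 cf 36; K' ⊕ opad = 5e a5 5c.
Inner hash: sum = 52+207+54+121+105 = 539 → 02 1b.
Outer hash (recomputed tag): sum = 94+165+92+2+27 = 380 → 01 7c.
Recomputed tag = 017c; claimed = 317c → mismatch.

invalid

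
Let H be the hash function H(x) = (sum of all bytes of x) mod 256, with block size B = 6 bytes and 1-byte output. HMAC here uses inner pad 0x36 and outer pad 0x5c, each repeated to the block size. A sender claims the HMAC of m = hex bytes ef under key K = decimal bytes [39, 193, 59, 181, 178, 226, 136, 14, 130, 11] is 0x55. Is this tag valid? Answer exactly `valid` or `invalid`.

valid

Key decimal bytes [39, 193, 59, 181, 178, 226, 136, 14, 130, 11] = 27 c1 3b b5 b2 e2 88 0e 82 0b is 10 bytes > B = 6, so hash it first: H(key) = 8f, then zero-pad to 6 bytes: K' = 8f 00 00 00 00 00.
K' ⊕ ipad = b9 36 36 36 36 36; K' ⊕ opad = d3 5c 5c 5c 5c 5c.
Inner hash: sum = 185+54+54+54+54+54+239 = 694; mod 256 = 182 → b6.
Outer hash (recomputed tag): sum = 211+92+92+92+92+92+182 = 853; mod 256 = 85 → 55.
Recomputed tag = 55; claimed = 55 → match.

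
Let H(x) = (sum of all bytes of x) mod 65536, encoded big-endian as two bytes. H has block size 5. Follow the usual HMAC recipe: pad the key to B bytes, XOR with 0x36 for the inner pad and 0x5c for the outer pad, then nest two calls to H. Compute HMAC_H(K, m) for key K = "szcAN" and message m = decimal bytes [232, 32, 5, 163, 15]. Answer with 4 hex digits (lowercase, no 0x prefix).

Key "szcAN" = 73 7a 63 41 4e is exactly B = 5 bytes: K' = 73 7a 63 41 4e.
K' ⊕ ipad = 45 4c 55 77 78.  K' ⊕ opad = 2f 26 3f 1d 12.
Inner input = (K'⊕ipad) ∥ m = 45 4c 55 77 78 ∥ e8 20 05 a3 0f.
Inner hash: sum = 69+76+85+119+120+232+32+5+163+15 = 916 → 03 94.
Outer input = (K'⊕opad) ∥ inner = 2f 26 3f 1d 12 ∥ 03 94.
Outer hash (tag): sum = 47+38+63+29+18+3+148 = 346 → 01 5a.

015a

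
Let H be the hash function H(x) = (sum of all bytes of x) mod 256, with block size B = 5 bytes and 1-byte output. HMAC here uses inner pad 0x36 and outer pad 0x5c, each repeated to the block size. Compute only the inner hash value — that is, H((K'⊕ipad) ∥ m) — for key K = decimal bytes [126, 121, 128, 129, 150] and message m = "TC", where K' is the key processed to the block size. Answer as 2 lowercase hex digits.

Key decimal bytes [126, 121, 128, 129, 150] = 7e 79 80 81 96 is exactly B = 5 bytes: K' = 7e 79 80 81 96.
K' ⊕ ipad = 48 4f b6 b7 a0.
Inner input = 48 4f b6 b7 a0 ∥ 54 43.
Inner hash: sum = 72+79+182+183+160+84+67 = 827; mod 256 = 59 → 3b.

3b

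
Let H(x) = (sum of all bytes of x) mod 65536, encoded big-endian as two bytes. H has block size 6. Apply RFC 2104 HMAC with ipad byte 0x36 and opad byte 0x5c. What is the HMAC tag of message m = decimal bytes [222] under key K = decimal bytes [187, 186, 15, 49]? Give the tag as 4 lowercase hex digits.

Key decimal bytes [187, 186, 15, 49] = bb ba 0f 31 is 4 bytes ≤ B = 6; zero-pad to 6 bytes: K' = bb ba 0f 31 00 00.
K' ⊕ ipad = 8d 8c 39 07 36 36.  K' ⊕ opad = e7 e6 53 6d 5c 5c.
Inner input = (K'⊕ipad) ∥ m = 8d 8c 39 07 36 36 ∥ de.
Inner hash: sum = 141+140+57+7+54+54+222 = 675 → 02 a3.
Outer input = (K'⊕opad) ∥ inner = e7 e6 53 6d 5c 5c ∥ 02 a3.
Outer hash (tag): sum = 231+230+83+109+92+92+2+163 = 1002 → 03 ea.

03ea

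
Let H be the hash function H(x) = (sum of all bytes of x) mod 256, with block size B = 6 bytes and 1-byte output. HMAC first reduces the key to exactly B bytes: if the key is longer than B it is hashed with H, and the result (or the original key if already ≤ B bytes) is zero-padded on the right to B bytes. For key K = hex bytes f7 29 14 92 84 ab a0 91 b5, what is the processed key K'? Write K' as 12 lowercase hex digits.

db0000000000

|K| = 9 > B = 6, so first hash the key.
H(K): sum = 247+41+20+146+132+171+160+145+181 = 1243; mod 256 = 219 → db.
Zero-pad H(K) = db to 6 bytes: K' = db 00 00 00 00 00.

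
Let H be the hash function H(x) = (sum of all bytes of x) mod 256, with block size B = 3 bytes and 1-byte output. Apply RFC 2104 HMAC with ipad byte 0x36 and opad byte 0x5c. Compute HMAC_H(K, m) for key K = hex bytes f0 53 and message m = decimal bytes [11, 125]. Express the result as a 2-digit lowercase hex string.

00

Key hex bytes f0 53 is 2 bytes ≤ B = 3; zero-pad to 3 bytes: K' = f0 53 00.
K' ⊕ ipad = c6 65 36.  K' ⊕ opad = ac 0f 5c.
Inner input = (K'⊕ipad) ∥ m = c6 65 36 ∥ 0b 7d.
Inner hash: sum = 198+101+54+11+125 = 489; mod 256 = 233 → e9.
Outer input = (K'⊕opad) ∥ inner = ac 0f 5c ∥ e9.
Outer hash (tag): sum = 172+15+92+233 = 512; mod 256 = 0 → 00.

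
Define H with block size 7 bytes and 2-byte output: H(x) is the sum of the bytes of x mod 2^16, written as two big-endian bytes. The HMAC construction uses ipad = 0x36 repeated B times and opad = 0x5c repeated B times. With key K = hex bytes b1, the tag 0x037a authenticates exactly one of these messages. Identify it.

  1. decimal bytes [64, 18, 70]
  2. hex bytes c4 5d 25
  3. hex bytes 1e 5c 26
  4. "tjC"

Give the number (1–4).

1

Key hex bytes b1 is 1 byte ≤ B = 7; zero-pad to 7 bytes: K' = b1 00 00 00 00 00 00.
K' ⊕ ipad = 87 36 36 36 36 36 36; K' ⊕ opad = ed 5c 5c 5c 5c 5c 5c.
m1: inner = H(87 36 36 36 36 36 36 40 12 46) = 02 63; tag = H(ed 5c 5c 5c 5c 5c 5c 02 63) = 037a ← matches
m2: inner = H(87 36 36 36 36 36 36 c4 5d 25) = 03 11; tag = H(ed 5c 5c 5c 5c 5c 5c 03 11) = 0329
m3: inner = H(87 36 36 36 36 36 36 1e 5c 26) = 02 6b; tag = H(ed 5c 5c 5c 5c 5c 5c 02 6b) = 0382
m4: inner = H(87 36 36 36 36 36 36 74 6a 43) = 02 ec; tag = H(ed 5c 5c 5c 5c 5c 5c 02 ec) = 0403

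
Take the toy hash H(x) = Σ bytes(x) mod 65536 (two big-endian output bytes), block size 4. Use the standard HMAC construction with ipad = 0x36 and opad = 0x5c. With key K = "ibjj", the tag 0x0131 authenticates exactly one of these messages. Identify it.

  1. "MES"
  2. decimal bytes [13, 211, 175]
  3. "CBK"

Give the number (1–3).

Key "ibjj" = 69 62 6a 6a is exactly B = 4 bytes: K' = 69 62 6a 6a.
K' ⊕ ipad = 5f 54 5c 5c; K' ⊕ opad = 35 3e 36 36.
m1: inner = H(5f 54 5c 5c 4d 45 53) = 02 50; tag = H(35 3e 36 36 02 50) = 0131 ← matches
m2: inner = H(5f 54 5c 5c 0d d3 af) = 02 fa; tag = H(35 3e 36 36 02 fa) = 01db
m3: inner = H(5f 54 5c 5c 43 42 4b) = 02 3b; tag = H(35 3e 36 36 02 3b) = 011c

1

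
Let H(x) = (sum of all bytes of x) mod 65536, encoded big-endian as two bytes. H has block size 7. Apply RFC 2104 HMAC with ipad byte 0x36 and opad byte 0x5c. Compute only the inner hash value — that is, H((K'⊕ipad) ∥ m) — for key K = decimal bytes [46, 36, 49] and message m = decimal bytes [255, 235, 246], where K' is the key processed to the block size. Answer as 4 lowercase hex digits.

Key decimal bytes [46, 36, 49] = 2e 24 31 is 3 bytes ≤ B = 7; zero-pad to 7 bytes: K' = 2e 24 31 00 00 00 00.
K' ⊕ ipad = 18 12 07 36 36 36 36.
Inner input = 18 12 07 36 36 36 36 ∥ ff eb f6.
Inner hash: sum = 24+18+7+54+54+54+54+255+235+246 = 1001 → 03 e9.

03e9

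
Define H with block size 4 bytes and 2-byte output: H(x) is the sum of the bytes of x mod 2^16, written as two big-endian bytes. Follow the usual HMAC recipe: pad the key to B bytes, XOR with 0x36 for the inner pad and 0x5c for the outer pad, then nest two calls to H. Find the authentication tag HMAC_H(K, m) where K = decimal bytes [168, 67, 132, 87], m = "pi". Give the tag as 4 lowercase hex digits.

Key decimal bytes [168, 67, 132, 87] = a8 43 84 57 is exactly B = 4 bytes: K' = a8 43 84 57.
K' ⊕ ipad = 9e 75 b2 61.  K' ⊕ opad = f4 1f d8 0b.
Inner input = (K'⊕ipad) ∥ m = 9e 75 b2 61 ∥ 70 69.
Inner hash: sum = 158+117+178+97+112+105 = 767 → 02 ff.
Outer input = (K'⊕opad) ∥ inner = f4 1f d8 0b ∥ 02 ff.
Outer hash (tag): sum = 244+31+216+11+2+255 = 759 → 02 f7.

02f7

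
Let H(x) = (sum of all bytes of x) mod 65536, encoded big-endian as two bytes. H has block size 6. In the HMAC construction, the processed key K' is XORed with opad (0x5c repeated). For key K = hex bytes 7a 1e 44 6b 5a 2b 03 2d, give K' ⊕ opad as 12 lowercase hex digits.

Key hex bytes 7a 1e 44 6b 5a 2b 03 2d is 8 bytes > B = 6, so hash it first: H(key) = 01 fc, then zero-pad to 6 bytes: K' = 01 fc 00 00 00 00.
XOR each byte with 0x5c: 01⊕5c=5d, fc⊕5c=a0, 00⊕5c=5c, 00⊕5c=5c, 00⊕5c=5c, 00⊕5c=5c.

5da05c5c5c5c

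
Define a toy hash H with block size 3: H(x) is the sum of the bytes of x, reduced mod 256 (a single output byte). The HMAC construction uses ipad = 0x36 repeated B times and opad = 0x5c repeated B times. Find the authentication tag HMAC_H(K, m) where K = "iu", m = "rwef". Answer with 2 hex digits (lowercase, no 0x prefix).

Key "iu" = 69 75 is 2 bytes ≤ B = 3; zero-pad to 3 bytes: K' = 69 75 00.
K' ⊕ ipad = 5f 43 36.  K' ⊕ opad = 35 29 5c.
Inner input = (K'⊕ipad) ∥ m = 5f 43 36 ∥ 72 77 65 66.
Inner hash: sum = 95+67+54+114+119+101+102 = 652; mod 256 = 140 → 8c.
Outer input = (K'⊕opad) ∥ inner = 35 29 5c ∥ 8c.
Outer hash (tag): sum = 53+41+92+140 = 326; mod 256 = 70 → 46.

46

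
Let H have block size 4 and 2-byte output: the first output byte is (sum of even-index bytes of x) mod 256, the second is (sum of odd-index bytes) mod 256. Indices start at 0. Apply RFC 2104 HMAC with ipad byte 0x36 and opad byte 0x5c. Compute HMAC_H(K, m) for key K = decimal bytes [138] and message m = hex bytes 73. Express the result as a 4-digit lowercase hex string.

9724

Key decimal bytes [138] = 8a is 1 byte ≤ B = 4; zero-pad to 4 bytes: K' = 8a 00 00 00.
K' ⊕ ipad = bc 36 36 36.  K' ⊕ opad = d6 5c 5c 5c.
Inner input = (K'⊕ipad) ∥ m = bc 36 36 36 ∥ 73.
Inner hash: even-index sum = 357 mod 256 = 101; odd-index sum = 108 mod 256 = 108 → 65 6c.
Outer input = (K'⊕opad) ∥ inner = d6 5c 5c 5c ∥ 65 6c.
Outer hash (tag): even-index sum = 407 mod 256 = 151; odd-index sum = 292 mod 256 = 36 → 97 24.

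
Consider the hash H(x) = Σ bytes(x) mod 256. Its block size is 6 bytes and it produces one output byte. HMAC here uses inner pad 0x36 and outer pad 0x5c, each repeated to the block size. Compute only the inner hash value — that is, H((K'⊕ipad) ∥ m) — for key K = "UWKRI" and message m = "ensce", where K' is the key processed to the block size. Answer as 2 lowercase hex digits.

Key "UWKRI" = 55 57 4b 52 49 is 5 bytes ≤ B = 6; zero-pad to 6 bytes: K' = 55 57 4b 52 49 00.
K' ⊕ ipad = 63 61 7d 64 7f 36.
Inner input = 63 61 7d 64 7f 36 ∥ 65 6e 73 63 65.
Inner hash: sum = 99+97+125+100+127+54+101+110+115+99+101 = 1128; mod 256 = 104 → 68.

68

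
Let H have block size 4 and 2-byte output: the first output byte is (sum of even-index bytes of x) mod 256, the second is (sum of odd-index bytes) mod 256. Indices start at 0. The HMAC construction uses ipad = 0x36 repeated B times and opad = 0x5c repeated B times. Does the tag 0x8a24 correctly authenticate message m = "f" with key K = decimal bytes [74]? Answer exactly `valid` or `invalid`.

Key decimal bytes [74] = 4a is 1 byte ≤ B = 4; zero-pad to 4 bytes: K' = 4a 00 00 00.
K' ⊕ ipad = 7c 36 36 36; K' ⊕ opad = 16 5c 5c 5c.
Inner hash: even-index sum = 280 mod 256 = 24; odd-index sum = 108 mod 256 = 108 → 18 6c.
Outer hash (recomputed tag): even-index sum = 138 mod 256 = 138; odd-index sum = 292 mod 256 = 36 → 8a 24.
Recomputed tag = 8a24; claimed = 8a24 → match.

valid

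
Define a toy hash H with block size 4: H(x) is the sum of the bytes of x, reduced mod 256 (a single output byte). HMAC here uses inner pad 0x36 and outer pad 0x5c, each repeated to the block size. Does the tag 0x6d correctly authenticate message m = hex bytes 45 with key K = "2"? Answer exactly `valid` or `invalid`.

Key "2" = 32 is 1 byte ≤ B = 4; zero-pad to 4 bytes: K' = 32 00 00 00.
K' ⊕ ipad = 04 36 36 36; K' ⊕ opad = 6e 5c 5c 5c.
Inner hash: sum = 4+54+54+54+69 = 235 → eb.
Outer hash (recomputed tag): sum = 110+92+92+92+235 = 621; mod 256 = 109 → 6d.
Recomputed tag = 6d; claimed = 6d → match.

valid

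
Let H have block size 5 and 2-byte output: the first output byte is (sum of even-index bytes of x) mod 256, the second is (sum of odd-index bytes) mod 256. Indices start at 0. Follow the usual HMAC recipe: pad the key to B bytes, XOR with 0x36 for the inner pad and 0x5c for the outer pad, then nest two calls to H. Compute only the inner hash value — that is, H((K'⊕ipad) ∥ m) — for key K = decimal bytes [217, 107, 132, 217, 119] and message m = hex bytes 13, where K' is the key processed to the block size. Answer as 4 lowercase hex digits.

Key decimal bytes [217, 107, 132, 217, 119] = d9 6b 84 d9 77 is exactly B = 5 bytes: K' = d9 6b 84 d9 77.
K' ⊕ ipad = ef 5d b2 ef 41.
Inner input = ef 5d b2 ef 41 ∥ 13.
Inner hash: even-index sum = 482 mod 256 = 226; odd-index sum = 351 mod 256 = 95 → e2 5f.

e25f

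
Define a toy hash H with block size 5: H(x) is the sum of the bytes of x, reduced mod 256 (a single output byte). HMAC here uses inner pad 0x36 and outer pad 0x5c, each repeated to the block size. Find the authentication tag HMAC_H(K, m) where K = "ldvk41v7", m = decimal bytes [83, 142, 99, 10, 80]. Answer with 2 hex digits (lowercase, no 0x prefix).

Key "ldvk41v7" = 6c 64 76 6b 34 31 76 37 is 8 bytes > B = 5, so hash it first: H(key) = c3, then zero-pad to 5 bytes: K' = c3 00 00 00 00.
K' ⊕ ipad = f5 36 36 36 36.  K' ⊕ opad = 9f 5c 5c 5c 5c.
Inner input = (K'⊕ipad) ∥ m = f5 36 36 36 36 ∥ 53 8e 63 0a 50.
Inner hash: sum = 245+54+54+54+54+83+142+99+10+80 = 875; mod 256 = 107 → 6b.
Outer input = (K'⊕opad) ∥ inner = 9f 5c 5c 5c 5c ∥ 6b.
Outer hash (tag): sum = 159+92+92+92+92+107 = 634; mod 256 = 122 → 7a.

7a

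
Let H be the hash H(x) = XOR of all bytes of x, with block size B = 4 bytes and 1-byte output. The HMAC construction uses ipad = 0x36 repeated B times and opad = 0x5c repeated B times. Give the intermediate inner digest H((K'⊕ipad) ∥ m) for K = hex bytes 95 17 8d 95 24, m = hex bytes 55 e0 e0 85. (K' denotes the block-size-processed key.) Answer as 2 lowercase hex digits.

6e

Key hex bytes 95 17 8d 95 24 is 5 bytes > B = 4, so hash it first: H(key) = be, then zero-pad to 4 bytes: K' = be 00 00 00.
K' ⊕ ipad = 88 36 36 36.
Inner input = 88 36 36 36 ∥ 55 e0 e0 85.
Inner hash: XOR 88⊕36⊕36⊕36⊕55⊕e0⊕e0⊕85 = 6e.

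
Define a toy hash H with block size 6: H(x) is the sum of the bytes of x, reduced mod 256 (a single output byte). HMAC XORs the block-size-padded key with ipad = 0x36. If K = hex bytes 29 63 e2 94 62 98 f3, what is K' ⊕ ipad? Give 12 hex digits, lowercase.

d93636363636

Key hex bytes 29 63 e2 94 62 98 f3 is 7 bytes > B = 6, so hash it first: H(key) = ef, then zero-pad to 6 bytes: K' = ef 00 00 00 00 00.
XOR each byte with 0x36: ef⊕36=d9, 00⊕36=36, 00⊕36=36, 00⊕36=36, 00⊕36=36, 00⊕36=36.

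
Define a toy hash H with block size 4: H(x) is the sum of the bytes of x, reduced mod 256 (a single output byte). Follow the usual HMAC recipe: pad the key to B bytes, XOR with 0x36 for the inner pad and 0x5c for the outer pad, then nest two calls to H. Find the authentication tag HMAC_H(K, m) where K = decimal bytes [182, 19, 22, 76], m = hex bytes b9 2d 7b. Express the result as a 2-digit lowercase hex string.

Key decimal bytes [182, 19, 22, 76] = b6 13 16 4c is exactly B = 4 bytes: K' = b6 13 16 4c.
K' ⊕ ipad = 80 25 20 7a.  K' ⊕ opad = ea 4f 4a 10.
Inner input = (K'⊕ipad) ∥ m = 80 25 20 7a ∥ b9 2d 7b.
Inner hash: sum = 128+37+32+122+185+45+123 = 672; mod 256 = 160 → a0.
Outer input = (K'⊕opad) ∥ inner = ea 4f 4a 10 ∥ a0.
Outer hash (tag): sum = 234+79+74+16+160 = 563; mod 256 = 51 → 33.

33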